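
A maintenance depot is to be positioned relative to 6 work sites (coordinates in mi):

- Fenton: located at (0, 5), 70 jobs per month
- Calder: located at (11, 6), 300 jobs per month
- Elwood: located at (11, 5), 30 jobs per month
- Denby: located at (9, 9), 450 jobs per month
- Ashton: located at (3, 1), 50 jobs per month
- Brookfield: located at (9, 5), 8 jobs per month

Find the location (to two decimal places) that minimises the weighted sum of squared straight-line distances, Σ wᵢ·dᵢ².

(8.70, 7.09)

The minimiser of Σwᵢ‖p−pᵢ‖² is the weighted centroid p* = (Σwᵢpᵢ)/(Σwᵢ).
Σwᵢ = 908.
Σwᵢxᵢ = 70·0 + 300·11 + 30·11 + 450·9 + 50·3 + 8·9 = 7902.
Σwᵢyᵢ = 70·5 + 300·6 + 30·5 + 450·9 + 50·1 + 8·5 = 6440.
x* = 7902/908 = 8.70, y* = 6440/908 = 7.09.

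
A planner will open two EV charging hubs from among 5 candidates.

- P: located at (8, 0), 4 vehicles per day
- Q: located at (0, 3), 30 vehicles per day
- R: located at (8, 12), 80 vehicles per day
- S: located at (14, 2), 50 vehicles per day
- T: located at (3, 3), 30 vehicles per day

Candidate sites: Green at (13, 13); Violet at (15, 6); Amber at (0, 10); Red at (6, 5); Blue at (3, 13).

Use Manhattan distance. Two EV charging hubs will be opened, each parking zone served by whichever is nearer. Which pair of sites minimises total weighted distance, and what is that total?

{Violet, Red}, total 1388

Evaluate every pair (each demand assigned to the nearer of the two):
  {Violet, Red}: total = 1388
  {Green, Red}: total = 1448
  {Red, Blue}: total = 1448
  {Violet, Blue}: total = 1472
  {Violet, Amber}: total = 1612
  {Amber, Red}: total = 1658
  {Green, Amber}: total = 1662
  {Green, Violet}: total = 1772
  {Green, Blue}: total = 1842
  {Amber, Blue}: total = 2162
Best pair: {Violet, Red} with total 1388.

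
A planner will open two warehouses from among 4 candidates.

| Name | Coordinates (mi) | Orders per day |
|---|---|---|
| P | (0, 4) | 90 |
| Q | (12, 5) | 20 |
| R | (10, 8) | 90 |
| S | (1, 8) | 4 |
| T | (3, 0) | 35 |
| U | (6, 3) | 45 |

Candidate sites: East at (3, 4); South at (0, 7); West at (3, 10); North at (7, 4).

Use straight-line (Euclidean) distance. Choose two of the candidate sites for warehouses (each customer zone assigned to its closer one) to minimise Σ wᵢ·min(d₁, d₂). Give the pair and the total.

Evaluate every pair (each demand assigned to the nearer of the two):
  {East, North}: total = 1043.5
  {South, North}: total = 1089.3
  {East, West}: total = 1399.9
  {West, North}: total = 1428.7
  {East, South}: total = 1464.7
  {South, West}: total = 1727.8
Best pair: {East, North} with total 1043.5.

{East, North}, total 1043.5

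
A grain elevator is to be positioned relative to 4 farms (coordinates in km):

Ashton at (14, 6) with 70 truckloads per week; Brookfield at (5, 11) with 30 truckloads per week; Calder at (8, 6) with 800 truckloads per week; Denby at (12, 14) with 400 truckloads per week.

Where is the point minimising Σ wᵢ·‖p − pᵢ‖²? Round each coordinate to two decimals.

The minimiser of Σwᵢ‖p−pᵢ‖² is the weighted centroid p* = (Σwᵢpᵢ)/(Σwᵢ).
Σwᵢ = 1300.
Σwᵢxᵢ = 70·14 + 30·5 + 800·8 + 400·12 = 12330.
Σwᵢyᵢ = 70·6 + 30·11 + 800·6 + 400·14 = 11150.
x* = 12330/1300 = 9.48, y* = 11150/1300 = 8.58.

(9.48, 8.58)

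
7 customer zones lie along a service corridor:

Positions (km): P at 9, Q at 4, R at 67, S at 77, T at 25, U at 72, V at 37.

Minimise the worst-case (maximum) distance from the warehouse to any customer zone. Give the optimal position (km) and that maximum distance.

location 40.5, max distance 36.5

The 1-center on a line is the midpoint of the two extreme points: leftmost at 4, rightmost at 77.
Optimal location = (4 + 77)/2 = 40.5; maximum distance = (77 − 4)/2 = 36.5.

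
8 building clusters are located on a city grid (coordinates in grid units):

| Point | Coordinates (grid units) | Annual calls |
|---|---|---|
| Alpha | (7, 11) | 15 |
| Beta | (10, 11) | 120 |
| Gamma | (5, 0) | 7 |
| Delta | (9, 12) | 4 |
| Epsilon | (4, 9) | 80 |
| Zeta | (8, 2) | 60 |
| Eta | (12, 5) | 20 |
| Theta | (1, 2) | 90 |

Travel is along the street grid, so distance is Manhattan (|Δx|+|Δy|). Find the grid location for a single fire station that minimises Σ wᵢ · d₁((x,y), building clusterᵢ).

Manhattan distance separates: Σwᵢ(|x−xᵢ|+|y−yᵢ|) = Σwᵢ|x−xᵢ| + Σwᵢ|y−yᵢ|, so x and y are optimised independently as 1-D weighted medians.
Total weight W = 396; half = 198.
x-coordinate, sorted with cumulative weight:
  x=1 (Theta, w=90) cum 90
  x=4 (Epsilon, w=80) cum 170
  x=5 (Gamma, w=7) cum 177
  x=7 (Alpha, w=15) cum 192
  x=8 (Zeta, w=60) cum 252  ← median
  x=9 (Delta, w=4) cum 256
  x=10 (Beta, w=120) cum 376
  x=12 (Eta, w=20) cum 396
⇒ x* = 8
y-coordinate, sorted with cumulative weight:
  y=0 (Gamma, w=7) cum 7
  y=2 (Zeta, w=60) cum 67
  y=2 (Theta, w=90) cum 157
  y=5 (Eta, w=20) cum 177
  y=9 (Epsilon, w=80) cum 257  ← median
  y=11 (Alpha, w=15) cum 272
  y=11 (Beta, w=120) cum 392
  y=12 (Delta, w=4) cum 396
⇒ y* = 9

(8, 9)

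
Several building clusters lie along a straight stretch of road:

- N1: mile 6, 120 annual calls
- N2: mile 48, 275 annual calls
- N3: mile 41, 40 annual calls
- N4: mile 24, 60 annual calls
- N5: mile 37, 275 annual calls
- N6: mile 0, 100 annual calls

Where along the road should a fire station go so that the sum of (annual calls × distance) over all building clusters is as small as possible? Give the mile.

x = 37

For a sum of weighted absolute distances on a line, the optimum is the weighted median (not the mean). Total weight W = 870; half-weight = 435.
Sort by position and accumulate weight:
  mile 0 (N6, w=100) → cum 100
  mile 6 (N1, w=120) → cum 220
  mile 24 (N4, w=60) → cum 280
  mile 37 (N5, w=275) → cum 555  ≥ 435 → median here
  mile 41 (N3, w=40) → cum 595
  mile 48 (N2, w=275) → cum 870
Optimal location: mile 37.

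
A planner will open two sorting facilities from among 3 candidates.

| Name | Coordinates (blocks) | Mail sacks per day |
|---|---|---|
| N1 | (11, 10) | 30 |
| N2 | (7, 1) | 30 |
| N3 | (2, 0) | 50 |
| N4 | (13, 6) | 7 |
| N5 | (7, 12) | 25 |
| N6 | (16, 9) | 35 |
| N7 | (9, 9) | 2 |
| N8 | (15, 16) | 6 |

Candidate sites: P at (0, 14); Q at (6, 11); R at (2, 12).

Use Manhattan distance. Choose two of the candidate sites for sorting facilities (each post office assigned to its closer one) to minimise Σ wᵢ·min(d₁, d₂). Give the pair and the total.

{Q, R}, total 1758

Evaluate every pair (each demand assigned to the nearer of the two):
  {Q, R}: total = 1758
  {P, Q}: total = 1908
  {P, R}: total = 2371
Best pair: {Q, R} with total 1758.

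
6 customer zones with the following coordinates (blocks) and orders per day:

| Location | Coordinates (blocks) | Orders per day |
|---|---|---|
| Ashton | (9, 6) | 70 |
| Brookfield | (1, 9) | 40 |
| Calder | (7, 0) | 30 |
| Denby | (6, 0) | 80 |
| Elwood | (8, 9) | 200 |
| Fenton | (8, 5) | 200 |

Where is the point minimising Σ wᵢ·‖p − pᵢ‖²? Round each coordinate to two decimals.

(7.35, 5.77)

The minimiser of Σwᵢ‖p−pᵢ‖² is the weighted centroid p* = (Σwᵢpᵢ)/(Σwᵢ).
Σwᵢ = 620.
Σwᵢxᵢ = 70·9 + 40·1 + 30·7 + 80·6 + 200·8 + 200·8 = 4560.
Σwᵢyᵢ = 70·6 + 40·9 + 30·0 + 80·0 + 200·9 + 200·5 = 3580.
x* = 4560/620 = 7.35, y* = 3580/620 = 5.77.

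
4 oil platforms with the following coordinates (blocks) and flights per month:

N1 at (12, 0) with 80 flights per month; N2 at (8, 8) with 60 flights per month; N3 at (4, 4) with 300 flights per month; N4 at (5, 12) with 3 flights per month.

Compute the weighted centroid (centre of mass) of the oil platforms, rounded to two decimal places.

(5.99, 3.87)

The minimiser of Σwᵢ‖p−pᵢ‖² is the weighted centroid p* = (Σwᵢpᵢ)/(Σwᵢ).
Σwᵢ = 443.
Σwᵢxᵢ = 80·12 + 60·8 + 300·4 + 3·5 = 2655.
Σwᵢyᵢ = 80·0 + 60·8 + 300·4 + 3·12 = 1716.
x* = 2655/443 = 5.99, y* = 1716/443 = 3.87.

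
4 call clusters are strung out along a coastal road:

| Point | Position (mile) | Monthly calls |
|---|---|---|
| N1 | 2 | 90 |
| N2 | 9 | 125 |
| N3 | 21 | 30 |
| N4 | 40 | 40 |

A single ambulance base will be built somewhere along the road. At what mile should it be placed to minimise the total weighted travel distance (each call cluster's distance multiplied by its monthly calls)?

For a sum of weighted absolute distances on a line, the optimum is the weighted median (not the mean). Total weight W = 285; half-weight = 142.5.
Sort by position and accumulate weight:
  mile 2 (N1, w=90) → cum 90
  mile 9 (N2, w=125) → cum 215  ≥ 142.5 → median here
  mile 21 (N3, w=30) → cum 245
  mile 40 (N4, w=40) → cum 285
Optimal location: mile 9.

x = 9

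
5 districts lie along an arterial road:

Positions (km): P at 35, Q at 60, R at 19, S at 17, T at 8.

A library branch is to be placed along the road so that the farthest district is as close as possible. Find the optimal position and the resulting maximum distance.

location 34, max distance 26

The 1-center on a line is the midpoint of the two extreme points: leftmost at 8, rightmost at 60.
Optimal location = (8 + 60)/2 = 34; maximum distance = (60 − 8)/2 = 26.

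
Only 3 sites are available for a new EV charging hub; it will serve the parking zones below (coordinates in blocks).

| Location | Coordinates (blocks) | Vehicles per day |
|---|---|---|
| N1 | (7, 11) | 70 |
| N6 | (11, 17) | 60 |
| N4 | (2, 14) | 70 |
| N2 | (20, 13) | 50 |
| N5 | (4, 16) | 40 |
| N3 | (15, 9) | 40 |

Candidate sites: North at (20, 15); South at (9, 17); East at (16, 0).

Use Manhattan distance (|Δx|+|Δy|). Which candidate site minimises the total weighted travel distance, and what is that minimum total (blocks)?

Total weighted distance at each candidate:
  North (20, 15): total = 4400
  South (9, 17): total = 2930
  East (16, 0): total = 7050
Minimum is at South with total 2930 blocks.

South, total 2930 blocks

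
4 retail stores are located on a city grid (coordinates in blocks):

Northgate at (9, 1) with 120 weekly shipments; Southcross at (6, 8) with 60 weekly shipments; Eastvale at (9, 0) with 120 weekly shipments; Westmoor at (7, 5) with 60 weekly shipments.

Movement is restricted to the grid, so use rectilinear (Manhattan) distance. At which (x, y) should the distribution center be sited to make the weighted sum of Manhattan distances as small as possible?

Manhattan distance separates: Σwᵢ(|x−xᵢ|+|y−yᵢ|) = Σwᵢ|x−xᵢ| + Σwᵢ|y−yᵢ|, so x and y are optimised independently as 1-D weighted medians.
Total weight W = 360; half = 180.
x-coordinate, sorted with cumulative weight:
  x=6 (Southcross, w=60) cum 60
  x=7 (Westmoor, w=60) cum 120
  x=9 (Northgate, w=120) cum 240  ← median
  x=9 (Eastvale, w=120) cum 360
⇒ x* = 9
y-coordinate, sorted with cumulative weight:
  y=0 (Eastvale, w=120) cum 120
  y=1 (Northgate, w=120) cum 240  ← median
  y=5 (Westmoor, w=60) cum 300
  y=8 (Southcross, w=60) cum 360
⇒ y* = 1

(9, 1)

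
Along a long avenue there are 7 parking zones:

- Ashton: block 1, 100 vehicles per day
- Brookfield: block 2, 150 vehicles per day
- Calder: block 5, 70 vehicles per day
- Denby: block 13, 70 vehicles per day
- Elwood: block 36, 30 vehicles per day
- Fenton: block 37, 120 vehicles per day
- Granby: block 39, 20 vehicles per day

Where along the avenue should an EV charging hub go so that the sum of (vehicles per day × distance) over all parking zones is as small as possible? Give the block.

x = 5

For a sum of weighted absolute distances on a line, the optimum is the weighted median (not the mean). Total weight W = 560; half-weight = 280.
Sort by position and accumulate weight:
  block 1 (Ashton, w=100) → cum 100
  block 2 (Brookfield, w=150) → cum 250
  block 5 (Calder, w=70) → cum 320  ≥ 280 → median here
  block 13 (Denby, w=70) → cum 390
  block 36 (Elwood, w=30) → cum 420
  block 37 (Fenton, w=120) → cum 540
  block 39 (Granby, w=20) → cum 560
Optimal location: block 5.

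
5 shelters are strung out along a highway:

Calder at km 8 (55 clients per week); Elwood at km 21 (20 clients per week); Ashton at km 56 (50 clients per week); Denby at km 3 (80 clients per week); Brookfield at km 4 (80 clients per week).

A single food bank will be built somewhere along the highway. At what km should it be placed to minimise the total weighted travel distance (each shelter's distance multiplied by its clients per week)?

For a sum of weighted absolute distances on a line, the optimum is the weighted median (not the mean). Total weight W = 285; half-weight = 142.5.
Sort by position and accumulate weight:
  km 3 (Denby, w=80) → cum 80
  km 4 (Brookfield, w=80) → cum 160  ≥ 142.5 → median here
  km 8 (Calder, w=55) → cum 215
  km 21 (Elwood, w=20) → cum 235
  km 56 (Ashton, w=50) → cum 285
Optimal location: km 4.

x = 4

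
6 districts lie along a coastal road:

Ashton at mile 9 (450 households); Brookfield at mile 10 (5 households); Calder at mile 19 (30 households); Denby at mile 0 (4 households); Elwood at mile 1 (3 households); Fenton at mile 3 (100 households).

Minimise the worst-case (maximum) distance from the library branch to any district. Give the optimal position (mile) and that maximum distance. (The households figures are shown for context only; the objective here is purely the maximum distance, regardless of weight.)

location 9.5, max distance 9.5

The 1-center on a line is the midpoint of the two extreme points: leftmost at 0, rightmost at 19.
Optimal location = (0 + 19)/2 = 9.5; maximum distance = (19 − 0)/2 = 9.5.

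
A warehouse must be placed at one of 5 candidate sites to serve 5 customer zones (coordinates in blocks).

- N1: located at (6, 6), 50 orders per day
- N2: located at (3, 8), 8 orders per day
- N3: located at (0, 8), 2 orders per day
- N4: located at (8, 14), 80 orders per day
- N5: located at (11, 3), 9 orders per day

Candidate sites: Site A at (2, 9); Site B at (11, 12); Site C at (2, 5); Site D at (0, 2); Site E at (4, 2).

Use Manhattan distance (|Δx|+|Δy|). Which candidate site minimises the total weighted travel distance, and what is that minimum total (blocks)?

Total weighted distance at each candidate:
  Site A (2, 9): total = 1387
  Site B (11, 12): total = 1157
  Site C (2, 5): total = 1591
  Site D (0, 2): total = 2292
  Site E (4, 2): total = 1728
Minimum is at Site B with total 1157 blocks.

Site B, total 1157 blocks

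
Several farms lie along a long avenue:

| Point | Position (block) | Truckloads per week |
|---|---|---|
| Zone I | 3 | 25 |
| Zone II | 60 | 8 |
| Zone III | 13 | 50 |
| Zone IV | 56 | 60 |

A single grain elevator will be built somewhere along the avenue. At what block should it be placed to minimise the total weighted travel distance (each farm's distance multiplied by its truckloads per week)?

x = 13

For a sum of weighted absolute distances on a line, the optimum is the weighted median (not the mean). Total weight W = 143; half-weight = 71.5.
Sort by position and accumulate weight:
  block 3 (Zone I, w=25) → cum 25
  block 13 (Zone III, w=50) → cum 75  ≥ 71.5 → median here
  block 56 (Zone IV, w=60) → cum 135
  block 60 (Zone II, w=8) → cum 143
Optimal location: block 13.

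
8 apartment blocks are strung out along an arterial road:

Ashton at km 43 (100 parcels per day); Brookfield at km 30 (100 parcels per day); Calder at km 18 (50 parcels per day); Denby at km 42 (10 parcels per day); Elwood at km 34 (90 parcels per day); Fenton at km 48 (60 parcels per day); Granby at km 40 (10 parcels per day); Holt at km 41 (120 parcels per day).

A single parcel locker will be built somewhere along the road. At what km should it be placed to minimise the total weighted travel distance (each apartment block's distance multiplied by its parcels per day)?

For a sum of weighted absolute distances on a line, the optimum is the weighted median (not the mean). Total weight W = 540; half-weight = 270.
Sort by position and accumulate weight:
  km 18 (Calder, w=50) → cum 50
  km 30 (Brookfield, w=100) → cum 150
  km 34 (Elwood, w=90) → cum 240
  km 40 (Granby, w=10) → cum 250
  km 41 (Holt, w=120) → cum 370  ≥ 270 → median here
  km 42 (Denby, w=10) → cum 380
  km 43 (Ashton, w=100) → cum 480
  km 48 (Fenton, w=60) → cum 540
Optimal location: km 41.

x = 41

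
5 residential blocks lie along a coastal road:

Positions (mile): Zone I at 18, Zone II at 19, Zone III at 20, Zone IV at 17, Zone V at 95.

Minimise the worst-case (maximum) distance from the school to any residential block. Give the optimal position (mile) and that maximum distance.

location 56, max distance 39

The 1-center on a line is the midpoint of the two extreme points: leftmost at 17, rightmost at 95.
Optimal location = (17 + 95)/2 = 56; maximum distance = (95 − 17)/2 = 39.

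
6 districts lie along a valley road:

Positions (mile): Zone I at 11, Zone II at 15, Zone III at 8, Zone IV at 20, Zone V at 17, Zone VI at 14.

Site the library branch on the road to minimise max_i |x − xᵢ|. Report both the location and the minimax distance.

The 1-center on a line is the midpoint of the two extreme points: leftmost at 8, rightmost at 20.
Optimal location = (8 + 20)/2 = 14; maximum distance = (20 − 8)/2 = 6.

location 14, max distance 6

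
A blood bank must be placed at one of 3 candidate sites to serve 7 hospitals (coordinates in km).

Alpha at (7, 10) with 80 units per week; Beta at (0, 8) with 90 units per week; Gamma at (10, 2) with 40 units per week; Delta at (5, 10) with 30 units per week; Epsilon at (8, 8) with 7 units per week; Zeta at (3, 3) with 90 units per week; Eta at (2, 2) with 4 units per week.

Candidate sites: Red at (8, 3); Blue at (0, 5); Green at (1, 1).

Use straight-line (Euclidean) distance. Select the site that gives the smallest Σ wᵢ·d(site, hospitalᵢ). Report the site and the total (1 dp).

Blue, total 1986.7 km

Total weighted distance at each candidate:
  Red (8, 3): total = 2242.0
  Blue (0, 5): total = 1986.7
  Green (1, 1): total = 2488.9
Minimum is at Blue with total 1986.7 km.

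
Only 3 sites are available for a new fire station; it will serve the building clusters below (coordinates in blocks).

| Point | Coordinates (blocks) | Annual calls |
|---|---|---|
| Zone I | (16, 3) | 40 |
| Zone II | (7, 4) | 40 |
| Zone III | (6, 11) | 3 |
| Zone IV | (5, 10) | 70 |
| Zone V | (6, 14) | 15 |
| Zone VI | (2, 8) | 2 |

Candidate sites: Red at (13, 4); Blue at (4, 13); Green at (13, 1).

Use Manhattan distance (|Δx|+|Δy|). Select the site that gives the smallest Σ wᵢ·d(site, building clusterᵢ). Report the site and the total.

Total weighted distance at each candidate:
  Red (13, 4): total = 1707
  Blue (4, 13): total = 1711
  Green (13, 1): total = 2137
Minimum is at Red with total 1707 blocks.

Red, total 1707 blocks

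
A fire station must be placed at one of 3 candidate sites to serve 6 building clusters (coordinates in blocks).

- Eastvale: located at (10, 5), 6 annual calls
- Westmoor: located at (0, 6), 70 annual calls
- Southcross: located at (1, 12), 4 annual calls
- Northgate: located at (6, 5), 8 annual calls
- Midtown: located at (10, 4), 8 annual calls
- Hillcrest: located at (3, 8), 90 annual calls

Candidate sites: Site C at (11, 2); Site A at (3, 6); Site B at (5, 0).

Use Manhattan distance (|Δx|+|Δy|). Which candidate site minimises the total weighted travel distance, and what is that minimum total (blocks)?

Total weighted distance at each candidate:
  Site C (11, 2): total = 2502
  Site A (3, 6): total = 574
  Site B (5, 0): total = 1914
Minimum is at Site A with total 574 blocks.

Site A, total 574 blocks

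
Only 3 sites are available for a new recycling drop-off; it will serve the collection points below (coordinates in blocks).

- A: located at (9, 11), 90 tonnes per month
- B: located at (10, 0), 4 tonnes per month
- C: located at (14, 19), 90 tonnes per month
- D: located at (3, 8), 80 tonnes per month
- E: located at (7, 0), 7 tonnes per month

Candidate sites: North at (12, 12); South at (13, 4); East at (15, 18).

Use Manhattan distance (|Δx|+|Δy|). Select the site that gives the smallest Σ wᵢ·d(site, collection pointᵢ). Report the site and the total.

North, total 2385 blocks

Total weighted distance at each candidate:
  North (12, 12): total = 2385
  South (13, 4): total = 3648
  East (15, 18): total = 3384
Minimum is at North with total 2385 blocks.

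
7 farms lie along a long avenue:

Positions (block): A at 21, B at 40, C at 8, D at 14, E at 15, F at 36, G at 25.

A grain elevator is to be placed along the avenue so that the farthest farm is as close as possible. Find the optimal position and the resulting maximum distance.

The 1-center on a line is the midpoint of the two extreme points: leftmost at 8, rightmost at 40.
Optimal location = (8 + 40)/2 = 24; maximum distance = (40 − 8)/2 = 16.

location 24, max distance 16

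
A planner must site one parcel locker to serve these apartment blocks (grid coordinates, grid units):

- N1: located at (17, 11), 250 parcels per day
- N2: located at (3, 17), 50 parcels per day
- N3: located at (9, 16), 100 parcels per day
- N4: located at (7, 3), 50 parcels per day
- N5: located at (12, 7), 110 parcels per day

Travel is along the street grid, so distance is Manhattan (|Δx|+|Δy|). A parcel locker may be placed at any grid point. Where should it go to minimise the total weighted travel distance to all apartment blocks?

(12, 11)

Manhattan distance separates: Σwᵢ(|x−xᵢ|+|y−yᵢ|) = Σwᵢ|x−xᵢ| + Σwᵢ|y−yᵢ|, so x and y are optimised independently as 1-D weighted medians.
Total weight W = 560; half = 280.
x-coordinate, sorted with cumulative weight:
  x=3 (N2, w=50) cum 50
  x=7 (N4, w=50) cum 100
  x=9 (N3, w=100) cum 200
  x=12 (N5, w=110) cum 310  ← median
  x=17 (N1, w=250) cum 560
⇒ x* = 12
y-coordinate, sorted with cumulative weight:
  y=3 (N4, w=50) cum 50
  y=7 (N5, w=110) cum 160
  y=11 (N1, w=250) cum 410  ← median
  y=16 (N3, w=100) cum 510
  y=17 (N2, w=50) cum 560
⇒ y* = 11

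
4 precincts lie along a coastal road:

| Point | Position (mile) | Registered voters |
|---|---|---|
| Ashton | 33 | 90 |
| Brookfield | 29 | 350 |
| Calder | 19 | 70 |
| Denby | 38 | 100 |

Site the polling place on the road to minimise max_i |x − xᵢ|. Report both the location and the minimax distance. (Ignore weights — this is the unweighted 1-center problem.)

location 28.5, max distance 9.5

The 1-center on a line is the midpoint of the two extreme points: leftmost at 19, rightmost at 38.
Optimal location = (19 + 38)/2 = 28.5; maximum distance = (38 − 19)/2 = 9.5.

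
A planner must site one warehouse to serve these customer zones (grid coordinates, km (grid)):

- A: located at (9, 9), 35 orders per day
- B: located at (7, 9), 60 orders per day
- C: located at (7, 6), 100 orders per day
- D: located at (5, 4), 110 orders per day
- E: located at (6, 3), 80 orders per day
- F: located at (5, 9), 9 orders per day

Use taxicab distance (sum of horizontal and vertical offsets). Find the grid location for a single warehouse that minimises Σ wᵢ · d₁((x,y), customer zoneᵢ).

Manhattan distance separates: Σwᵢ(|x−xᵢ|+|y−yᵢ|) = Σwᵢ|x−xᵢ| + Σwᵢ|y−yᵢ|, so x and y are optimised independently as 1-D weighted medians.
Total weight W = 394; half = 197.
x-coordinate, sorted with cumulative weight:
  x=5 (D, w=110) cum 110
  x=5 (F, w=9) cum 119
  x=6 (E, w=80) cum 199  ← median
  x=7 (B, w=60) cum 259
  x=7 (C, w=100) cum 359
  x=9 (A, w=35) cum 394
⇒ x* = 6
y-coordinate, sorted with cumulative weight:
  y=3 (E, w=80) cum 80
  y=4 (D, w=110) cum 190
  y=6 (C, w=100) cum 290  ← median
  y=9 (A, w=35) cum 325
  y=9 (B, w=60) cum 385
  y=9 (F, w=9) cum 394
⇒ y* = 6

(6, 6)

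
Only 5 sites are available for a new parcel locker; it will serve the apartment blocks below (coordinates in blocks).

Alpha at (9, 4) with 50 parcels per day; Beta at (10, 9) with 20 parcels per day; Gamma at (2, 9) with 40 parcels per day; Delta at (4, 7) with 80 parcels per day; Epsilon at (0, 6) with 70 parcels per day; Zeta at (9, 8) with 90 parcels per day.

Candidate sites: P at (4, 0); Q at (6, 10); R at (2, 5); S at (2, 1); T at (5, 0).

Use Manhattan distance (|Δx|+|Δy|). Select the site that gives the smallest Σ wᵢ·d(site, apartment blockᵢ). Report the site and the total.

Total weighted distance at each candidate:
  P (4, 0): total = 3620
  Q (6, 10): total = 2300
  R (2, 5): total = 2230
  S (2, 1): total = 3530
  T (5, 0): total = 3650
Minimum is at R with total 2230 blocks.

R, total 2230 blocks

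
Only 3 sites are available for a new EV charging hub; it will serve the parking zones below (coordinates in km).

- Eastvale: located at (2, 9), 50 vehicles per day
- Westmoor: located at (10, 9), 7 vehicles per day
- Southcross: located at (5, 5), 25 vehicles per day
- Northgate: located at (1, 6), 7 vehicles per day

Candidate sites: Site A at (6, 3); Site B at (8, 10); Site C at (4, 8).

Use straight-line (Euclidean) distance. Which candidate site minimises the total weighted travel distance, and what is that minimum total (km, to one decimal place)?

Total weighted distance at each candidate:
  Site A (6, 3): total = 507.8
  Site B (8, 10): total = 522.0
  Site C (4, 8): total = 258.7
Minimum is at Site C with total 258.7 km.

Site C, total 258.7 km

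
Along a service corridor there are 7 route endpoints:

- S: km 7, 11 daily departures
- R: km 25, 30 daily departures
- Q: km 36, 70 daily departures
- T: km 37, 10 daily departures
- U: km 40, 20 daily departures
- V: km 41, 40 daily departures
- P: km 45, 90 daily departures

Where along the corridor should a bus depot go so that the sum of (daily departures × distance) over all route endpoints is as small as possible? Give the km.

x = 40

For a sum of weighted absolute distances on a line, the optimum is the weighted median (not the mean). Total weight W = 271; half-weight = 135.5.
Sort by position and accumulate weight:
  km 7 (S, w=11) → cum 11
  km 25 (R, w=30) → cum 41
  km 36 (Q, w=70) → cum 111
  km 37 (T, w=10) → cum 121
  km 40 (U, w=20) → cum 141  ≥ 135.5 → median here
  km 41 (V, w=40) → cum 181
  km 45 (P, w=90) → cum 271
Optimal location: km 40.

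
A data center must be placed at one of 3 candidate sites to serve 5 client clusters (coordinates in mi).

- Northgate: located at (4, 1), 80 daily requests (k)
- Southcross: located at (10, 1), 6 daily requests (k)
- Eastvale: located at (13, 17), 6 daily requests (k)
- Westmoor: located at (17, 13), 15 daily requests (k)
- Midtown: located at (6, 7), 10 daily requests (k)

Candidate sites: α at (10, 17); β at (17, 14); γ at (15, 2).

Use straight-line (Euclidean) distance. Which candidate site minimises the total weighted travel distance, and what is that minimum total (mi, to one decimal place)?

Total weighted distance at each candidate:
  α (10, 17): total = 1709.7
  β (17, 14): total = 1734.8
  γ (15, 2): total = 1275.7
Minimum is at γ with total 1275.7 mi.

γ, total 1275.7 mi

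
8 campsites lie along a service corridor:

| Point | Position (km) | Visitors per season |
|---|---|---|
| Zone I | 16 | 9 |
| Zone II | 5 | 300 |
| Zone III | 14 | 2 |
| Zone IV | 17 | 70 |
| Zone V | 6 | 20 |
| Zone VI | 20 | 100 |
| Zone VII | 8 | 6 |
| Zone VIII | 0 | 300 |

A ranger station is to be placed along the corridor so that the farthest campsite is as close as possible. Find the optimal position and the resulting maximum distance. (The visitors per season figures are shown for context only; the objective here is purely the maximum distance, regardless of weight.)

The 1-center on a line is the midpoint of the two extreme points: leftmost at 0, rightmost at 20.
Optimal location = (0 + 20)/2 = 10; maximum distance = (20 − 0)/2 = 10.

location 10, max distance 10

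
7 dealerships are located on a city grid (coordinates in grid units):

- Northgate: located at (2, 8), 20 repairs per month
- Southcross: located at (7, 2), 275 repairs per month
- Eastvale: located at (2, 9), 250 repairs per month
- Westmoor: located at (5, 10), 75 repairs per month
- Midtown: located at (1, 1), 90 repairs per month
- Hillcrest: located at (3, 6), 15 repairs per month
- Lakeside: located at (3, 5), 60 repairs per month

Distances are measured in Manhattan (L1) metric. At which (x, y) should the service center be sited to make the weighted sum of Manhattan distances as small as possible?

Manhattan distance separates: Σwᵢ(|x−xᵢ|+|y−yᵢ|) = Σwᵢ|x−xᵢ| + Σwᵢ|y−yᵢ|, so x and y are optimised independently as 1-D weighted medians.
Total weight W = 785; half = 392.5.
x-coordinate, sorted with cumulative weight:
  x=1 (Midtown, w=90) cum 90
  x=2 (Northgate, w=20) cum 110
  x=2 (Eastvale, w=250) cum 360
  x=3 (Hillcrest, w=15) cum 375
  x=3 (Lakeside, w=60) cum 435  ← median
  x=5 (Westmoor, w=75) cum 510
  x=7 (Southcross, w=275) cum 785
⇒ x* = 3
y-coordinate, sorted with cumulative weight:
  y=1 (Midtown, w=90) cum 90
  y=2 (Southcross, w=275) cum 365
  y=5 (Lakeside, w=60) cum 425  ← median
  y=6 (Hillcrest, w=15) cum 440
  y=8 (Northgate, w=20) cum 460
  y=9 (Eastvale, w=250) cum 710
  y=10 (Westmoor, w=75) cum 785
⇒ y* = 5

(3, 5)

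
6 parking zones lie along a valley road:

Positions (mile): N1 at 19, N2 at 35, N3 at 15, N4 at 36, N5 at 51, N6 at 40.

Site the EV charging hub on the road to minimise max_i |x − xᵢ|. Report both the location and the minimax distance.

The 1-center on a line is the midpoint of the two extreme points: leftmost at 15, rightmost at 51.
Optimal location = (15 + 51)/2 = 33; maximum distance = (51 − 15)/2 = 18.

location 33, max distance 18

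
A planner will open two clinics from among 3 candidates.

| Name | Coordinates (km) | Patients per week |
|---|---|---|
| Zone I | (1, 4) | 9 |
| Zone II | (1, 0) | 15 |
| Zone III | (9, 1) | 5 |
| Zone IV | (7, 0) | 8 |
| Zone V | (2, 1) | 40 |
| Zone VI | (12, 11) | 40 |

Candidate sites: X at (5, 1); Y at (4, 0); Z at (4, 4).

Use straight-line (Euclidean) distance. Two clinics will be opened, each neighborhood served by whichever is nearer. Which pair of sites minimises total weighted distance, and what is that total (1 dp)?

{Y, Z}, total 636.1

Evaluate every pair (each demand assigned to the nearer of the two):
  {Y, Z}: total = 636.1
  {X, Z}: total = 671.9
  {X, Y}: total = 705.6
Best pair: {Y, Z} with total 636.1.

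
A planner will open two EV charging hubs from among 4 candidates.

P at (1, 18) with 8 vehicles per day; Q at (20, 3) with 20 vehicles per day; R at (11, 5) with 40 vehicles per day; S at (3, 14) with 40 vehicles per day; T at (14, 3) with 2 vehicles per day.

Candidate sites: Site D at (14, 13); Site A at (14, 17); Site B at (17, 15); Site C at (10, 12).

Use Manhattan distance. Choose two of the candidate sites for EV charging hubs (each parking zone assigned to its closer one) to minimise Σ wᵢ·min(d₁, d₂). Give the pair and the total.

{Site B, Site C}, total 1126

Evaluate every pair (each demand assigned to the nearer of the two):
  {Site B, Site C}: total = 1126
  {Site D, Site C}: total = 1140
  {Site A, Site C}: total = 1198
  {Site D, Site A}: total = 1372
  {Site D, Site B}: total = 1384
  {Site A, Site B}: total = 1600
Best pair: {Site B, Site C} with total 1126.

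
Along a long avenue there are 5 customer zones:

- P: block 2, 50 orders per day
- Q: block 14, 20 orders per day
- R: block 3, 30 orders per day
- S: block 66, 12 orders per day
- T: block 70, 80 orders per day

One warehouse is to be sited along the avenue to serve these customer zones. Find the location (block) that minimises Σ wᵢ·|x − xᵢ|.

x = 14

For a sum of weighted absolute distances on a line, the optimum is the weighted median (not the mean). Total weight W = 192; half-weight = 96.
Sort by position and accumulate weight:
  block 2 (P, w=50) → cum 50
  block 3 (R, w=30) → cum 80
  block 14 (Q, w=20) → cum 100  ≥ 96 → median here
  block 66 (S, w=12) → cum 112
  block 70 (T, w=80) → cum 192
Optimal location: block 14.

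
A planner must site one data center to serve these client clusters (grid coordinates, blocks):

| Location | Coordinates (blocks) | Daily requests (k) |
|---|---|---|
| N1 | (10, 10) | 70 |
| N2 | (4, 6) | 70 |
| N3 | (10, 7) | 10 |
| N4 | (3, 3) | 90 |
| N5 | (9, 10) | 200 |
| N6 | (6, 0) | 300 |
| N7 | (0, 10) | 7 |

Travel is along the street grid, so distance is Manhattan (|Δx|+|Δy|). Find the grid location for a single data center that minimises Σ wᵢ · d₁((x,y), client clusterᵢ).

Manhattan distance separates: Σwᵢ(|x−xᵢ|+|y−yᵢ|) = Σwᵢ|x−xᵢ| + Σwᵢ|y−yᵢ|, so x and y are optimised independently as 1-D weighted medians.
Total weight W = 747; half = 373.5.
x-coordinate, sorted with cumulative weight:
  x=0 (N7, w=7) cum 7
  x=3 (N4, w=90) cum 97
  x=4 (N2, w=70) cum 167
  x=6 (N6, w=300) cum 467  ← median
  x=9 (N5, w=200) cum 667
  x=10 (N1, w=70) cum 737
  x=10 (N3, w=10) cum 747
⇒ x* = 6
y-coordinate, sorted with cumulative weight:
  y=0 (N6, w=300) cum 300
  y=3 (N4, w=90) cum 390  ← median
  y=6 (N2, w=70) cum 460
  y=7 (N3, w=10) cum 470
  y=10 (N1, w=70) cum 540
  y=10 (N5, w=200) cum 740
  y=10 (N7, w=7) cum 747
⇒ y* = 3

(6, 3)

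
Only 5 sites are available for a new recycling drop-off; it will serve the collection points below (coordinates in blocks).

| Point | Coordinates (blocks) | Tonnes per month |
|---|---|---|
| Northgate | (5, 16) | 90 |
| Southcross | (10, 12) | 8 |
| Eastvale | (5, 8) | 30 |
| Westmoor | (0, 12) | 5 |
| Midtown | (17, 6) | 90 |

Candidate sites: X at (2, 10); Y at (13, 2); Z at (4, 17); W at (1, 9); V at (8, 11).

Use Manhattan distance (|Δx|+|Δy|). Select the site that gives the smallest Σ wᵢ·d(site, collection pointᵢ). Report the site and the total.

Total weighted distance at each candidate:
  X (2, 10): total = 2770
  Y (13, 2): total = 3339
  Z (4, 17): total = 2773
  W (1, 9): total = 2966
  V (8, 11): total = 2229
Minimum is at V with total 2229 blocks.

V, total 2229 blocks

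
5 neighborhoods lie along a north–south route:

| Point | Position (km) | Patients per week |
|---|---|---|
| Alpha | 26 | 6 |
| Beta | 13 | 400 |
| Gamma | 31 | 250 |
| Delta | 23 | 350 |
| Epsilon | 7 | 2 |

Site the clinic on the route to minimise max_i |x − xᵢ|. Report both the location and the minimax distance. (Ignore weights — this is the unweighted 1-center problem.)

The 1-center on a line is the midpoint of the two extreme points: leftmost at 7, rightmost at 31.
Optimal location = (7 + 31)/2 = 19; maximum distance = (31 − 7)/2 = 12.

location 19, max distance 12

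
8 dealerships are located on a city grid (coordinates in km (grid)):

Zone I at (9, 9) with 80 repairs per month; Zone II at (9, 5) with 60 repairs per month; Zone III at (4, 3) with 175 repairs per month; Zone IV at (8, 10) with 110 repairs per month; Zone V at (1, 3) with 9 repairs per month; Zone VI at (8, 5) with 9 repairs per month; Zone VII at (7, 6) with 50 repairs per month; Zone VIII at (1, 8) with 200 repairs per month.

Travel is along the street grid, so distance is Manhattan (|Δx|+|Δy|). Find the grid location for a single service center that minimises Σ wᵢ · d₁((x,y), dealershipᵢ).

(4, 8)

Manhattan distance separates: Σwᵢ(|x−xᵢ|+|y−yᵢ|) = Σwᵢ|x−xᵢ| + Σwᵢ|y−yᵢ|, so x and y are optimised independently as 1-D weighted medians.
Total weight W = 693; half = 346.5.
x-coordinate, sorted with cumulative weight:
  x=1 (Zone V, w=9) cum 9
  x=1 (Zone VIII, w=200) cum 209
  x=4 (Zone III, w=175) cum 384  ← median
  x=7 (Zone VII, w=50) cum 434
  x=8 (Zone IV, w=110) cum 544
  x=8 (Zone VI, w=9) cum 553
  x=9 (Zone I, w=80) cum 633
  x=9 (Zone II, w=60) cum 693
⇒ x* = 4
y-coordinate, sorted with cumulative weight:
  y=3 (Zone III, w=175) cum 175
  y=3 (Zone V, w=9) cum 184
  y=5 (Zone II, w=60) cum 244
  y=5 (Zone VI, w=9) cum 253
  y=6 (Zone VII, w=50) cum 303
  y=8 (Zone VIII, w=200) cum 503  ← median
  y=9 (Zone I, w=80) cum 583
  y=10 (Zone IV, w=110) cum 693
⇒ y* = 8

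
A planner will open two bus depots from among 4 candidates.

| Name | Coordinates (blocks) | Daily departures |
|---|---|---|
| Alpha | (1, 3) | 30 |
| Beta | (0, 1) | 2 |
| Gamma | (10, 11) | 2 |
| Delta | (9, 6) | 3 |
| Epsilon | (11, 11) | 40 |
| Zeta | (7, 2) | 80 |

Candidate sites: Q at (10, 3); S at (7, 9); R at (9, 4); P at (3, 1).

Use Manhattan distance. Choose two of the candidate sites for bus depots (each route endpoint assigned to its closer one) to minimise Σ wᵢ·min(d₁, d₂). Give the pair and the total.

Evaluate every pair (each demand assigned to the nearer of the two):
  {S, P}: total = 791
  {R, P}: total = 828
  {Q, P}: total = 834
  {S, R}: total = 870
  {Q, S}: total = 876
  {Q, R}: total = 996
Best pair: {S, P} with total 791.

{S, P}, total 791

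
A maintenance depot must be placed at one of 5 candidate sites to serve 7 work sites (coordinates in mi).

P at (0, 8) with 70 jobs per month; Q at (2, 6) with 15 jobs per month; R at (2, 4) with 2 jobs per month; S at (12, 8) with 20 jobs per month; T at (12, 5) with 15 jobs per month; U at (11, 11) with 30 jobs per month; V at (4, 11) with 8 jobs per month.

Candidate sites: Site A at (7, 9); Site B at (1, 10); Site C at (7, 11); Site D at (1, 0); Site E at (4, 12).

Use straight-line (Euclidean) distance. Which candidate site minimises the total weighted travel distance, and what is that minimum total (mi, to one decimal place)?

Site A, total 957.6 mi

Total weighted distance at each candidate:
  Site A (7, 9): total = 957.6
  Site B (1, 10): total = 962.2
  Site C (7, 11): total = 1034.1
  Site D (1, 0): total = 1654.3
  Site E (4, 12): total = 1065.8
Minimum is at Site A with total 957.6 mi.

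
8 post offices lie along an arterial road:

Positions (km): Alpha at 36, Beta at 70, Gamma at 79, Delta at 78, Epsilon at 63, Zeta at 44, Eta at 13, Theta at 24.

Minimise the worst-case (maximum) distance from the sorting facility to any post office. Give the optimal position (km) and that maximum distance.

The 1-center on a line is the midpoint of the two extreme points: leftmost at 13, rightmost at 79.
Optimal location = (13 + 79)/2 = 46; maximum distance = (79 − 13)/2 = 33.

location 46, max distance 33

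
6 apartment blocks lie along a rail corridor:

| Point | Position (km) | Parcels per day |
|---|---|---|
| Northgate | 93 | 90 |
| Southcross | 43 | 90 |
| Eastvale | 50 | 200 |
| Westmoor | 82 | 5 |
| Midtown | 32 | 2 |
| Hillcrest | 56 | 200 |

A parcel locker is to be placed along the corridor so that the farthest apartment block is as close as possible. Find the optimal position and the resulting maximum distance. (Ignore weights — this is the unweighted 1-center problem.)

location 62.5, max distance 30.5

The 1-center on a line is the midpoint of the two extreme points: leftmost at 32, rightmost at 93.
Optimal location = (32 + 93)/2 = 62.5; maximum distance = (93 − 32)/2 = 30.5.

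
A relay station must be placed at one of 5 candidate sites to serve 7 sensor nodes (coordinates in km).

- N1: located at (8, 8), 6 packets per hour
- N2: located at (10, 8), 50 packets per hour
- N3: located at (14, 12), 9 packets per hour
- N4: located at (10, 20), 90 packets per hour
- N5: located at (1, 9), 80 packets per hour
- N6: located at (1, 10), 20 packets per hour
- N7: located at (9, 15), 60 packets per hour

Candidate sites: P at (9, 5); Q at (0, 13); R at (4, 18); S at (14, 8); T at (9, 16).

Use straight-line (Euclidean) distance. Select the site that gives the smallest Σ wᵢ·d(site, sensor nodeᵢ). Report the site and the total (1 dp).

Total weighted distance at each candidate:
  P (9, 5): total = 3111.7
  Q (0, 13): total = 2786.8
  R (4, 18): total = 2601.6
  S (14, 8): total = 3232.7
  T (9, 16): total = 1990.6
Minimum is at T with total 1990.6 km.

T, total 1990.6 km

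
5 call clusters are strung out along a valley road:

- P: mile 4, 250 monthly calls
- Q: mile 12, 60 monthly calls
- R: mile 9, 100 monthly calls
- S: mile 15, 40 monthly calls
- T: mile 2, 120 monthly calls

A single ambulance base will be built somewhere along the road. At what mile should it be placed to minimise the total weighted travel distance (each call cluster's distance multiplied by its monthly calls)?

x = 4

For a sum of weighted absolute distances on a line, the optimum is the weighted median (not the mean). Total weight W = 570; half-weight = 285.
Sort by position and accumulate weight:
  mile 2 (T, w=120) → cum 120
  mile 4 (P, w=250) → cum 370  ≥ 285 → median here
  mile 9 (R, w=100) → cum 470
  mile 12 (Q, w=60) → cum 530
  mile 15 (S, w=40) → cum 570
Optimal location: mile 4.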